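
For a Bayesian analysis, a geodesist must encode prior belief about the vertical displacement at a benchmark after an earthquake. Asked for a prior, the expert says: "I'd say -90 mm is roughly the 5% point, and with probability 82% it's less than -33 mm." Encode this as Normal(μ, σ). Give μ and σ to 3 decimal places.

For Normal(μ,σ), the p-quantile is μ + z_p·σ. Here z_{0.05} = -1.645, z_{0.82} = 0.9154.
So -90 = μ − 1.645σ and -33 = μ + 0.9154σ.
Subtracting: σ = (-33 − -90)/(0.9154 − (-1.645)) = 22.264.
Then μ = -90 − (-1.645)·22.264 = -53.379.

μ = -53.379, σ = 22.264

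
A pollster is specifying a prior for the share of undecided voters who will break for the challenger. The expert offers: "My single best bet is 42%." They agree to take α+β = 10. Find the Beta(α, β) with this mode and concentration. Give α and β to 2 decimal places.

α = 4.36, β = 5.64

For α,β > 1 the Beta mode is (α−1)/(α+β−2). With α+β = 10, the mode is (α−1)/8.
Set (α−1)/8 = 0.42 → α = 1 + 0.42·8 = 4.36.
β = 10 − α = 5.64.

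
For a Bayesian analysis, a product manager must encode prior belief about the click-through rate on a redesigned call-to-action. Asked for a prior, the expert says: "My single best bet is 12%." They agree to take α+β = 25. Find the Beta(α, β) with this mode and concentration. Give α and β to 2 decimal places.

α = 3.76, β = 21.24

For α,β > 1 the Beta mode is (α−1)/(α+β−2). With α+β = 25, the mode is (α−1)/23.
Set (α−1)/23 = 0.12 → α = 1 + 0.12·23 = 3.76.
β = 25 − α = 21.24.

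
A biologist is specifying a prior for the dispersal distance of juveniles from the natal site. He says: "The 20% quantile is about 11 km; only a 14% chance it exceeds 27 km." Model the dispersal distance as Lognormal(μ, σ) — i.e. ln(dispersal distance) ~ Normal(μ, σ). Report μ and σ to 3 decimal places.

If T ~ Lognormal(μ,σ) then ln T ~ Normal(μ,σ), so the p-quantile of ln T is μ + z_p·σ.
ln(11) = 2.398 and ln(27) = 3.296; z_{0.2} = -0.8416, z_{0.86} = 1.08.
σ = (3.296 − 2.398)/(1.08 − (-0.8416)) = 0.467.
μ = 2.398 − (-0.8416)·0.467 = 2.791.

μ ≈ 2.791, σ ≈ 0.467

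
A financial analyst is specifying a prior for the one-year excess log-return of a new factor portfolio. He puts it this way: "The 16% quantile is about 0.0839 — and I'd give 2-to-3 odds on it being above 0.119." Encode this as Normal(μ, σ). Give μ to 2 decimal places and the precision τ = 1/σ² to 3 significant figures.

μ = 0.11, τ = 1260

For Normal(μ,σ), the p-quantile is μ + z_p·σ. Here z_{0.16} = -0.9945, z_{0.6} = 0.2533.
So 0.0839 = μ − 0.9945σ and 0.119 = μ + 0.2533σ.
Subtracting: σ = (0.119 − 0.0839)/(0.2533 − (-0.9945)) = 0.03.
Then μ = 0.0839 − (-0.9945)·0.03 = 0.11.
Precision τ = 1/σ² = 1/0.02813² = 1260.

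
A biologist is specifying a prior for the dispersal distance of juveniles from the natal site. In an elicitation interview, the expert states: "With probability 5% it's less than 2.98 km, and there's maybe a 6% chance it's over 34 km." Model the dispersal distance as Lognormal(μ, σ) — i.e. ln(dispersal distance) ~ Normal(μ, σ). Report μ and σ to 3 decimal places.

μ ≈ 2.343, σ ≈ 0.761

If T ~ Lognormal(μ,σ) then ln T ~ Normal(μ,σ), so the p-quantile of ln T is μ + z_p·σ.
ln(2.98) = 1.092 and ln(34) = 3.526; z_{0.05} = -1.645, z_{0.94} = 1.555.
σ = (3.526 − 1.092)/(1.555 − (-1.645)) = 0.761.
μ = 1.092 − (-1.645)·0.761 = 2.343.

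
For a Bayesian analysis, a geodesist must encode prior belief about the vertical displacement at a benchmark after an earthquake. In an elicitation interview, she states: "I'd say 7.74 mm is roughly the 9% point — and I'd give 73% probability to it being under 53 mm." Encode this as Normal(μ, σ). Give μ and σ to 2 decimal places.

The p-quantile of Normal(μ,σ) is μ + z_p·σ, with z_{0.09} = -1.341 and z_{0.73} = 0.6128.
Eliminate σ: μ = (z₂·x₁ − z₁·x₂)/(z₂ − z₁) = (0.6128·7.74 − (-1.341)·53)/1.954 = 38.80.
Then σ = (x₂ − x₁)/(z₂ − z₁) = (53 − 7.74)/1.954 = 23.17.

μ = 38.80, σ = 23.17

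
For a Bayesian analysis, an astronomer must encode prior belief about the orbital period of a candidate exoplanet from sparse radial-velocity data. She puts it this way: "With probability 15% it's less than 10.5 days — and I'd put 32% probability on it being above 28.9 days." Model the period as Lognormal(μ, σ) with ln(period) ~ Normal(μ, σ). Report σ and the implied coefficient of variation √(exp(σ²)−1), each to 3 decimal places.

If T ~ Lognormal(μ,σ) then ln T ~ Normal(μ,σ), so the p-quantile of ln T is μ + z_p·σ.
ln(10.5) = 2.351 and ln(28.9) = 3.364; z_{0.15} = -1.036, z_{0.68} = 0.4677.
σ = (3.364 − 2.351)/(0.4677 − (-1.036)) = 0.673.
μ = 2.351 − (-1.036)·0.673 = 3.049.
CV = √(exp(σ²)−1) = √(exp(0.4531)−1) = 0.757.

σ ≈ 0.673, CV ≈ 0.757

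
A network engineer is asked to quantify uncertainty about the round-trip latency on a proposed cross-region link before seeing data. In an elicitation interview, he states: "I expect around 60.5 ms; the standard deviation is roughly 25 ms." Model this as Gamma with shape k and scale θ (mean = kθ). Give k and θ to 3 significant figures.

k ≈ 5.86, θ ≈ 10.3

For Gamma(k, scale θ): mean = kθ, variance = kθ², so CV = 1/√k.
CV = SD/mean = 25/60.5 = 0.4132, hence k = 1/CV² = 5.86.
Then θ = mean/k = 60.5/5.86 = 10.3.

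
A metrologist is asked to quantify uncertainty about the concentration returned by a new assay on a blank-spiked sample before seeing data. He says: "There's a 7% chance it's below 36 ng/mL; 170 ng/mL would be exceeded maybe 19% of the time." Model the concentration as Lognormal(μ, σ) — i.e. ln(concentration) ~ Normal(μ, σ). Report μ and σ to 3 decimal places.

μ ≈ 4.557, σ ≈ 0.660

If T ~ Lognormal(μ,σ) then ln T ~ Normal(μ,σ), so the p-quantile of ln T is μ + z_p·σ.
ln(36) = 3.584 and ln(170) = 5.136; z_{0.07} = -1.476, z_{0.81} = 0.8779.
σ = (5.136 − 3.584)/(0.8779 − (-1.476)) = 0.660.
μ = 3.584 − (-1.476)·0.660 = 4.557.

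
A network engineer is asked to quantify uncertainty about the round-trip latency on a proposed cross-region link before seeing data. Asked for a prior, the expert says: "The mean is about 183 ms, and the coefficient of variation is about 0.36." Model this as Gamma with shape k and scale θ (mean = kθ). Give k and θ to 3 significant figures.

k ≈ 7.72, θ ≈ 23.7

For Gamma(k, scale θ): mean = kθ, variance = kθ², so CV = 1/√k.
CV = 0.36, hence k = 1/CV² = 7.72.
Then θ = mean/k = 183/7.72 = 23.7.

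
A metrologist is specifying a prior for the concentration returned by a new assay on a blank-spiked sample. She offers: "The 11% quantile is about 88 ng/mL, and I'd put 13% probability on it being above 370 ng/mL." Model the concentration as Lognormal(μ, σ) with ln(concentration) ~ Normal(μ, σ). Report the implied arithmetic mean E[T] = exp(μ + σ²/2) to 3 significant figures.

E[T] ≈ 224 ng/mL

If T ~ Lognormal(μ,σ) then ln T ~ Normal(μ,σ), so the p-quantile of ln T is μ + z_p·σ.
ln(88) = 4.477 and ln(370) = 5.914; z_{0.11} = -1.227, z_{0.87} = 1.126.
σ = (5.914 − 4.477)/(1.126 − (-1.227)) = 0.610.
μ = 4.477 − (-1.227)·0.610 = 5.226.
E[T] = exp(μ + σ²/2) = exp(5.226 + 0.1863) = 224 ng/mL.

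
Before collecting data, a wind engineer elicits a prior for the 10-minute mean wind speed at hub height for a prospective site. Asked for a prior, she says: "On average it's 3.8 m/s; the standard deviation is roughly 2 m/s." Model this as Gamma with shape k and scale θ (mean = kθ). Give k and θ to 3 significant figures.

k ≈ 3.61, θ ≈ 1.05

For Gamma(k, scale θ): mean = kθ, variance = kθ², so CV = 1/√k.
CV = SD/mean = 2/3.8 = 0.5263, hence k = 1/CV² = 3.61.
Then θ = mean/k = 3.8/3.61 = 1.05.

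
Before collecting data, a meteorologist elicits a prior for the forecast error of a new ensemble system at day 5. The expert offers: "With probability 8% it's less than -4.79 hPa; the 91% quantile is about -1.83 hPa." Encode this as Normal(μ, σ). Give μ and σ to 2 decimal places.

μ = -3.28, σ = 1.08

The p-quantile of Normal(μ,σ) is μ + z_p·σ, with z_{0.08} = -1.405 and z_{0.91} = 1.341.
Eliminate σ: μ = (z₂·x₁ − z₁·x₂)/(z₂ − z₁) = (1.341·-4.79 − (-1.405)·-1.83)/2.746 = -3.28.
Then σ = (x₂ − x₁)/(z₂ − z₁) = (-1.83 − -4.79)/2.746 = 1.08.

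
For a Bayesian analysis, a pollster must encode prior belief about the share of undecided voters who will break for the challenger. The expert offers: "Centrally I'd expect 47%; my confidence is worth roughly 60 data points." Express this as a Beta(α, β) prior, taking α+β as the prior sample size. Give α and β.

Under the effective-sample-size interpretation, Beta(α, β) has prior mean α/(α+β) and prior sample size α+β.
So α+β = 60 and α/(α+β) = 0.47, giving α = 0.47·60 = 28.2 and β = 60 − 28.2 = 31.8.

α = 28.2, β = 31.8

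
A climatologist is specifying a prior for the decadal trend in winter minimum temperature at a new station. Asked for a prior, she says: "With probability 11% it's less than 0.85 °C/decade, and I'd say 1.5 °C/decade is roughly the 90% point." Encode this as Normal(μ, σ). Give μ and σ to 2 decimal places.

μ = 1.17, σ = 0.26

For Normal(μ,σ), the p-quantile is μ + z_p·σ. Here z_{0.11} = -1.227, z_{0.9} = 1.282.
So 0.85 = μ − 1.227σ and 1.5 = μ + 1.282σ.
Subtracting: σ = (1.5 − 0.85)/(1.282 − (-1.227)) = 0.26.
Then μ = 0.85 − (-1.227)·0.26 = 1.17.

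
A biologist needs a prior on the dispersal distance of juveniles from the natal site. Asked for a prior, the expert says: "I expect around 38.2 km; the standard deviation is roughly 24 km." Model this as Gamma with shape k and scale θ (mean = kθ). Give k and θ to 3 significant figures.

k ≈ 2.53, θ ≈ 15.1

For Gamma(k, scale θ): mean = kθ, variance = kθ², so CV = 1/√k.
CV = SD/mean = 24/38.2 = 0.6283, hence k = 1/CV² = 2.53.
Then θ = mean/k = 38.2/2.53 = 15.1.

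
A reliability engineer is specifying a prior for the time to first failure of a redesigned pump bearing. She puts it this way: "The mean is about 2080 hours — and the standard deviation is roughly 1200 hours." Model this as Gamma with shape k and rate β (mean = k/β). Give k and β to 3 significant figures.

k ≈ 3, β ≈ 0.00144

For Gamma(k, rate β): mean = k/β, variance = k/β², so CV = 1/√k.
CV = SD/mean = 1200/2080 = 0.5769, hence k = 1/CV² = 3.
Then β = k/mean = 3/2080 = 0.00144.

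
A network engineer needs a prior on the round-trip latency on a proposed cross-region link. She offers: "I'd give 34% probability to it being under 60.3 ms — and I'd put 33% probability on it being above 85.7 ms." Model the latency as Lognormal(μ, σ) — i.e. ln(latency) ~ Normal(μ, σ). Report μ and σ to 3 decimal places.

μ ≈ 4.269, σ ≈ 0.412

If T ~ Lognormal(μ,σ) then ln T ~ Normal(μ,σ), so the p-quantile of ln T is μ + z_p·σ.
ln(60.3) = 4.099 and ln(85.7) = 4.451; z_{0.34} = -0.4125, z_{0.67} = 0.4399.
σ = (4.451 − 4.099)/(0.4399 − (-0.4125)) = 0.412.
μ = 4.099 − (-0.4125)·0.412 = 4.269.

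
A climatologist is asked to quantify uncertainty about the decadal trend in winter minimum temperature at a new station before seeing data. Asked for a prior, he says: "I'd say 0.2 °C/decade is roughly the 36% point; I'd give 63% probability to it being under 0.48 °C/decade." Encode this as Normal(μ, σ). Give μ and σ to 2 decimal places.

The p-quantile of Normal(μ,σ) is μ + z_p·σ, with z_{0.36} = -0.3585 and z_{0.63} = 0.3319.
Eliminate σ: μ = (z₂·x₁ − z₁·x₂)/(z₂ − z₁) = (0.3319·0.2 − (-0.3585)·0.48)/0.6903 = 0.35.
Then σ = (x₂ − x₁)/(z₂ − z₁) = (0.48 − 0.2)/0.6903 = 0.41.

μ = 0.35, σ = 0.41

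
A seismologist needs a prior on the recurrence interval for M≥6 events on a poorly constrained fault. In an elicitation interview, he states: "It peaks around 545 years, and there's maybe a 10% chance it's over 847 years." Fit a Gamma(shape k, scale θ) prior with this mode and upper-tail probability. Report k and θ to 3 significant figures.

Gamma(k,θ) with k>1 has mode (k−1)θ, so θ = 545/(k−1).
Need P(X < 847) = 0.9 with θ tied to k this way. Start at k = 2, θ = 545: P(X<847) ≈ 0.460.
Too low — raise k to concentrate. Iterating converges to k ≈ 10.6.
Then θ = 545/(10.6−1) ≈ 56.6.

k ≈ 10.6, θ ≈ 56.6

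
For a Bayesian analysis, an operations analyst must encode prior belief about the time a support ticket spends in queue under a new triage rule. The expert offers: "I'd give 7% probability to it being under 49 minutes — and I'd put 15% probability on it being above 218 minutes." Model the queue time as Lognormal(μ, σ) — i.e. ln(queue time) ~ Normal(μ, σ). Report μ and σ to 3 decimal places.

If T ~ Lognormal(μ,σ) then ln T ~ Normal(μ,σ), so the p-quantile of ln T is μ + z_p·σ.
ln(49) = 3.892 and ln(218) = 5.384; z_{0.07} = -1.476, z_{0.85} = 1.036.
σ = (5.384 − 3.892)/(1.036 − (-1.476)) = 0.594.
μ = 3.892 − (-1.476)·0.594 = 4.769.

μ ≈ 4.769, σ ≈ 0.594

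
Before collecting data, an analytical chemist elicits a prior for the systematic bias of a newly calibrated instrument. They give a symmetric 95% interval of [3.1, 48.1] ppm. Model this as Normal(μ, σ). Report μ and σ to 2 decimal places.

μ = 25.60, σ = 11.48

A symmetric 95% interval runs μ ± z·σ with z = 1.96.
Half-width = 22.5, so σ = 22.5/1.96 = 11.48.
μ is the interval midpoint, 25.60.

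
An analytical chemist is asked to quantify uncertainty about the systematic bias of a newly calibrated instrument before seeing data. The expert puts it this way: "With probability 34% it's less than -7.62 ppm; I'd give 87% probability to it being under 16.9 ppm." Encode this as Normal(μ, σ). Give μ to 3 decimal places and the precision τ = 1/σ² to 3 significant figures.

The p-quantile of Normal(μ,σ) is μ + z_p·σ, with z_{0.34} = -0.4125 and z_{0.87} = 1.126.
Eliminate σ: μ = (z₂·x₁ − z₁·x₂)/(z₂ − z₁) = (1.126·-7.62 − (-0.4125)·16.9)/1.539 = -1.048.
Then σ = (x₂ − x₁)/(z₂ − z₁) = (16.9 − -7.62)/1.539 = 15.934.
Precision τ = 1/σ² = 1/15.93² = 0.00394.

μ = -1.048, τ = 0.00394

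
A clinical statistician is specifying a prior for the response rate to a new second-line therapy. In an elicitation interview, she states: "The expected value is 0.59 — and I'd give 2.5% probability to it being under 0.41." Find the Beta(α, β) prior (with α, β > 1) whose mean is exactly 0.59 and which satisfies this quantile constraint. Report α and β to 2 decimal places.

α ≈ 17.20, β ≈ 11.95

With mean 0.59 fixed, write α = 0.59s, β = 0.41s where s = α+β.
Need P(θ < 0.41) = 0.025 under Beta(0.59s, 0.41s). Normal approximation: (q−m)/√(m(1−m)/s) ≈ z_{0.025} = -1.96, so s ≈ 0.59·0.41·(-1.96)²/(0.41−0.59)² = 28.7.
At s = 28.7: P(θ<0.41) ≈ 0.026. Adjusting to match 0.025 gives s ≈ 29.14.
So α = 0.59·29.14 ≈ 17.20, β = 0.41·29.14 ≈ 11.95.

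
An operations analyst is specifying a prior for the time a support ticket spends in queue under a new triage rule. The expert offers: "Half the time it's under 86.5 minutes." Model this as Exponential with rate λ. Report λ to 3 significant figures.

λ ≈ 0.00801

Exponential median = ln 2 / λ, so λ = ln 2 / 86.5 = 0.00801.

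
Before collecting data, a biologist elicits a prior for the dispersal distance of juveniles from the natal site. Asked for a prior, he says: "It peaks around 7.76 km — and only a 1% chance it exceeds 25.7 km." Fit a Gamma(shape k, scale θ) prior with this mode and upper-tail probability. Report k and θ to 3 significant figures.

Gamma(k,θ) with k>1 has mode (k−1)θ, so θ = 7.76/(k−1).
Need P(X < 25.7) = 0.99 with θ tied to k this way. Start at k = 2, θ = 7.76: P(X<25.7) ≈ 0.843.
Too low — raise k to concentrate. Iterating converges to k ≈ 4.06.
Then θ = 7.76/(4.06−1) ≈ 2.53.

k ≈ 4.06, θ ≈ 2.53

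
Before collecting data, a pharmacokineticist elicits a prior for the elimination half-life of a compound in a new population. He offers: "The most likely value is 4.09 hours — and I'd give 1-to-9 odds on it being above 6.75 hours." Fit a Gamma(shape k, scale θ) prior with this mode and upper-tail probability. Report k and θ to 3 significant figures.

Gamma(k,θ) with k>1 has mode (k−1)θ, so θ = 4.09/(k−1).
Need P(X < 6.75) = 0.9 with θ tied to k this way. Start at k = 2, θ = 4.09: P(X<6.75) ≈ 0.491.
Too low — raise k to concentrate. Iterating converges to k ≈ 8.52.
Then θ = 4.09/(8.52−1) ≈ 0.544.

k ≈ 8.52, θ ≈ 0.544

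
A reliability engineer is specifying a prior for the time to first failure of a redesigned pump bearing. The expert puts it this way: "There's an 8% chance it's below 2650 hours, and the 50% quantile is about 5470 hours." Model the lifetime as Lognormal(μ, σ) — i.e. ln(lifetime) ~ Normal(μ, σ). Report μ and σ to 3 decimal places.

μ ≈ 8.607, σ ≈ 0.516

If T ~ Lognormal(μ,σ) then ln T ~ Normal(μ,σ), so the p-quantile of ln T is μ + z_p·σ.
ln(2650) = 7.882 and ln(5470) = 8.607; z_{0.08} = -1.405, z_{0.5} = 0.
σ = (8.607 − 7.882)/(0 − (-1.405)) = 0.516.
μ = 7.882 − (-1.405)·0.516 = 8.607.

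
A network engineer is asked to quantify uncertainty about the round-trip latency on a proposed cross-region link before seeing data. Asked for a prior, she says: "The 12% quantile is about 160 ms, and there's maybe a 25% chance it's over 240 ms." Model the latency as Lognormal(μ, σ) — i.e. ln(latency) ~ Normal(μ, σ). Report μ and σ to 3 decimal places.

μ ≈ 5.333, σ ≈ 0.219

If T ~ Lognormal(μ,σ) then ln T ~ Normal(μ,σ), so the p-quantile of ln T is μ + z_p·σ.
ln(160) = 5.075 and ln(240) = 5.481; z_{0.12} = -1.175, z_{0.75} = 0.6745.
σ = (5.481 − 5.075)/(0.6745 − (-1.175)) = 0.219.
μ = 5.075 − (-1.175)·0.219 = 5.333.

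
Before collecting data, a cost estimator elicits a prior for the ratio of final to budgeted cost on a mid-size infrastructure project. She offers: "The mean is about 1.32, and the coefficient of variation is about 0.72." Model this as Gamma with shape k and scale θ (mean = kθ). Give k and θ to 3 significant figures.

For Gamma(k, scale θ): mean = kθ, variance = kθ², so CV = 1/√k.
CV = 0.72, hence k = 1/CV² = 1.93.
Then θ = mean/k = 1.32/1.93 = 0.684.

k ≈ 1.93, θ ≈ 0.684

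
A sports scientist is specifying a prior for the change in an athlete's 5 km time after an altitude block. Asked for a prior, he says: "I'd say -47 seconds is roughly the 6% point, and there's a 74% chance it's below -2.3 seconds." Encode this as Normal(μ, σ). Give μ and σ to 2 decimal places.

For Normal(μ,σ), the p-quantile is μ + z_p·σ. Here z_{0.06} = -1.555, z_{0.74} = 0.6433.
So -47 = μ − 1.555σ and -2.3 = μ + 0.6433σ.
Subtracting: σ = (-2.3 − -47)/(0.6433 − (-1.555)) = 20.34.
Then μ = -47 − (-1.555)·20.34 = -15.38.

μ = -15.38, σ = 20.34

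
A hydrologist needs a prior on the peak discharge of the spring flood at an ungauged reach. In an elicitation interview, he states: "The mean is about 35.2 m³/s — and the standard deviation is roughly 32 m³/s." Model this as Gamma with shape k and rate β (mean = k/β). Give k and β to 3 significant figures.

k ≈ 1.21, β ≈ 0.0344

For Gamma(k, rate β): mean = k/β, variance = k/β², so CV = 1/√k.
CV = SD/mean = 32/35.2 = 0.9091, hence k = 1/CV² = 1.21.
Then β = k/mean = 1.21/35.2 = 0.0344.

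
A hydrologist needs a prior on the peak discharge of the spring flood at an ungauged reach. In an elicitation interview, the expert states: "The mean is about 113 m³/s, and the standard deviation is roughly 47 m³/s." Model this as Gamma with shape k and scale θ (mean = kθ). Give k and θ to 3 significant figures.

k ≈ 5.78, θ ≈ 19.5

For Gamma(k, scale θ): mean = kθ, variance = kθ², so CV = 1/√k.
CV = SD/mean = 47/113 = 0.4159, hence k = 1/CV² = 5.78.
Then θ = mean/k = 113/5.78 = 19.5.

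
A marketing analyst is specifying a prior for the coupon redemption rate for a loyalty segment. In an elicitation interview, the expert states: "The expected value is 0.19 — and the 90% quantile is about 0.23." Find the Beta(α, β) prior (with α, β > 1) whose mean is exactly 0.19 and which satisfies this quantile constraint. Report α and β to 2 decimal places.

α ≈ 31.08, β ≈ 132.49

With mean 0.19 fixed, write α = 0.19s, β = 0.81s where s = α+β.
Need P(θ < 0.23) = 0.9 under Beta(0.19s, 0.81s). Normal approximation: (q−m)/√(m(1−m)/s) ≈ z_{0.9} = 1.28, so s ≈ 0.19·0.81·(1.28)²/(0.23−0.19)² = 158.0.
At s = 158.0: P(θ<0.23) ≈ 0.896. Adjusting to match 0.9 gives s ≈ 163.57.
So α = 0.19·163.57 ≈ 31.08, β = 0.81·163.57 ≈ 132.49.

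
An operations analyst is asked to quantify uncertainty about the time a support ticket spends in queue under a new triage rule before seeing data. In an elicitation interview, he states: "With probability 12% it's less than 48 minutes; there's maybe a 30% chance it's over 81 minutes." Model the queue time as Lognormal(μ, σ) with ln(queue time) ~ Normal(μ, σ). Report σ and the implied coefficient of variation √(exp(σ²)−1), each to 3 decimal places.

σ ≈ 0.308, CV ≈ 0.315

If T ~ Lognormal(μ,σ) then ln T ~ Normal(μ,σ), so the p-quantile of ln T is μ + z_p·σ.
ln(48) = 3.871 and ln(81) = 4.394; z_{0.12} = -1.175, z_{0.7} = 0.5244.
σ = (4.394 − 3.871)/(0.5244 − (-1.175)) = 0.308.
μ = 3.871 − (-1.175)·0.308 = 4.233.
CV = √(exp(σ²)−1) = √(exp(0.0948)−1) = 0.315.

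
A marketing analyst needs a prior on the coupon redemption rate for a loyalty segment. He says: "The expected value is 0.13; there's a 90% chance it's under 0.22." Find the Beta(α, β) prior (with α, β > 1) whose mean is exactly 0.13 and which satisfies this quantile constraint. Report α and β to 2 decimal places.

α ≈ 3.24, β ≈ 21.65

With mean 0.13 fixed, write α = 0.13s, β = 0.87s where s = α+β.
Need P(θ < 0.22) = 0.9 under Beta(0.13s, 0.87s). Normal approximation: (q−m)/√(m(1−m)/s) ≈ z_{0.9} = 1.28, so s ≈ 0.13·0.87·(1.28)²/(0.22−0.13)² = 22.9.
At s = 22.9: P(θ<0.22) ≈ 0.893. Adjusting to match 0.9 gives s ≈ 24.89.
So α = 0.13·24.89 ≈ 3.24, β = 0.87·24.89 ≈ 21.65.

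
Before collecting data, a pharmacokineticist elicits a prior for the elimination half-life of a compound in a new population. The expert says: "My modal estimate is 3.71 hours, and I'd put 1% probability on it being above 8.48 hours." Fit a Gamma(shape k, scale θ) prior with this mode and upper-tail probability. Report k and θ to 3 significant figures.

Gamma(k,θ) with k>1 has mode (k−1)θ, so θ = 3.71/(k−1).
Need P(X < 8.48) = 0.99 with θ tied to k this way. Start at k = 2, θ = 3.71: P(X<8.48) ≈ 0.666.
Too low — raise k to concentrate. Iterating converges to k ≈ 8.
Then θ = 3.71/(8−1) ≈ 0.53.

k ≈ 8, θ ≈ 0.53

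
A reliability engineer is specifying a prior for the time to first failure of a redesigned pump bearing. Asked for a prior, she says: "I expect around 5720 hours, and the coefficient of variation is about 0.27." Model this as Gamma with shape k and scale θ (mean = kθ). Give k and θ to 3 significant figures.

k ≈ 13.7, θ ≈ 417

For Gamma(k, scale θ): mean = kθ, variance = kθ², so CV = 1/√k.
CV = 0.27, hence k = 1/CV² = 13.7.
Then θ = mean/k = 5720/13.7 = 417.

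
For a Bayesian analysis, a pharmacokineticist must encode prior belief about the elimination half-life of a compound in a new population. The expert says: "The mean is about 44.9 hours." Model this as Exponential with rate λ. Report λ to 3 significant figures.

Exponential mean = 1/λ, so λ = 1/44.9 = 0.0223.

λ ≈ 0.0223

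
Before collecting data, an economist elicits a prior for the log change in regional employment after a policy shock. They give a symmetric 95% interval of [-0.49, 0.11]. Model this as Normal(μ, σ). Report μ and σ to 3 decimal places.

A symmetric 95% interval runs μ ± z·σ with z = 1.96.
Half-width = 0.3, so σ = 0.3/1.96 = 0.153.
μ is the interval midpoint, -0.190.

μ = -0.190, σ = 0.153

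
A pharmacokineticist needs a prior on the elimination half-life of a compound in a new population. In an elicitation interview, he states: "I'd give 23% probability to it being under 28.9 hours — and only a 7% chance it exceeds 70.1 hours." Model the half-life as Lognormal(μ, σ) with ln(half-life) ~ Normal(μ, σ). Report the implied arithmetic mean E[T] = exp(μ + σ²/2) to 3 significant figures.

If T ~ Lognormal(μ,σ) then ln T ~ Normal(μ,σ), so the p-quantile of ln T is μ + z_p·σ.
ln(28.9) = 3.364 and ln(70.1) = 4.25; z_{0.23} = -0.7388, z_{0.93} = 1.476.
σ = (4.25 − 3.364)/(1.476 − (-0.7388)) = 0.400.
μ = 3.364 − (-0.7388)·0.400 = 3.659.
E[T] = exp(μ + σ²/2) = exp(3.659 + 0.0800) = 42.1 hours.

E[T] ≈ 42.1 hours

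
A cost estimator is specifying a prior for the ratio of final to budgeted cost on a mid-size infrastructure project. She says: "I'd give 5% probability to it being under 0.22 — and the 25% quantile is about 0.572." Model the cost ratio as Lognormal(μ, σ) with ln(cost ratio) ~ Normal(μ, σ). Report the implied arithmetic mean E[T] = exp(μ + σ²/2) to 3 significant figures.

E[T] ≈ 1.8

If T ~ Lognormal(μ,σ) then ln T ~ Normal(μ,σ), so the p-quantile of ln T is μ + z_p·σ.
ln(0.22) = -1.514 and ln(0.572) = -0.5586; z_{0.05} = -1.645, z_{0.25} = -0.6745.
σ = (-0.5586 − -1.514)/(-0.6745 − (-1.645)) = 0.985.
μ = -1.514 − (-1.645)·0.985 = 0.106.
E[T] = exp(μ + σ²/2) = exp(0.106 + 0.4848) = 1.8.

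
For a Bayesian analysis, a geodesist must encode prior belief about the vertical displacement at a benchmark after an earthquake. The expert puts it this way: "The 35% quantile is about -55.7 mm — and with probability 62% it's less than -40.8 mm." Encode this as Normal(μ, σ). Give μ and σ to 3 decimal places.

The p-quantile of Normal(μ,σ) is μ + z_p·σ, with z_{0.35} = -0.3853 and z_{0.62} = 0.3055.
Eliminate σ: μ = (z₂·x₁ − z₁·x₂)/(z₂ − z₁) = (0.3055·-55.7 − (-0.3853)·-40.8)/0.6908 = -47.389.
Then σ = (x₂ − x₁)/(z₂ − z₁) = (-40.8 − -55.7)/0.6908 = 21.569.

μ = -47.389, σ = 21.569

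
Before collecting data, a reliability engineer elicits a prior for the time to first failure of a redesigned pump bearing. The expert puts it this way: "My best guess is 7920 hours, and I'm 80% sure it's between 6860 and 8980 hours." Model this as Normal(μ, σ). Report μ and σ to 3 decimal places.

μ = 7920.000, σ = 827.122

A symmetric 80% interval runs μ ± z·σ with z = 1.282.
Half-width = 1060, so σ = 1060/1.282 = 827.122.
μ is the stated best guess, 7920.000.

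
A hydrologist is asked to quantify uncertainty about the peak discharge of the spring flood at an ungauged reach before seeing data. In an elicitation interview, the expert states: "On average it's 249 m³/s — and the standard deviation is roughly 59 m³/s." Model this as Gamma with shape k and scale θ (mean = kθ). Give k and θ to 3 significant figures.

For Gamma(k, scale θ): mean = kθ, variance = kθ², so CV = 1/√k.
CV = SD/mean = 59/249 = 0.2369, hence k = 1/CV² = 17.8.
Then θ = mean/k = 249/17.8 = 14.

k ≈ 17.8, θ ≈ 14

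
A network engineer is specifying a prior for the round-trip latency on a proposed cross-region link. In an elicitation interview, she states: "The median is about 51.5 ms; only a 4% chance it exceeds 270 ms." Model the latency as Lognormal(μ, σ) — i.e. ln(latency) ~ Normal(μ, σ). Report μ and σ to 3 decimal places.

μ ≈ 3.942, σ ≈ 0.946

If T ~ Lognormal(μ,σ) then ln T ~ Normal(μ,σ), so the p-quantile of ln T is μ + z_p·σ.
ln(51.5) = 3.942 and ln(270) = 5.598; z_{0.5} = 0, z_{0.96} = 1.751.
σ = (5.598 − 3.942)/(1.751 − (0)) = 0.946.
μ = 3.942 − (0)·0.946 = 3.942.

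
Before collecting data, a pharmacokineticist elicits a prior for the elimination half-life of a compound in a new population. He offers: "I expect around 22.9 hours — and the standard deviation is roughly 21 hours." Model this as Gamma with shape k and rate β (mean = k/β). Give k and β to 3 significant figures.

For Gamma(k, rate β): mean = k/β, variance = k/β², so CV = 1/√k.
CV = SD/mean = 21/22.9 = 0.917, hence k = 1/CV² = 1.19.
Then β = k/mean = 1.19/22.9 = 0.0519.

k ≈ 1.19, β ≈ 0.0519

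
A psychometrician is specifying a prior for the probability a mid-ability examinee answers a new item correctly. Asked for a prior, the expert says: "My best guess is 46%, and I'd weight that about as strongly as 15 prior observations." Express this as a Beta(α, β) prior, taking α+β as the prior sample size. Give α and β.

Under the effective-sample-size interpretation, Beta(α, β) has prior mean α/(α+β) and prior sample size α+β.
So α+β = 15 and α/(α+β) = 0.46, giving α = 0.46·15 = 6.9 and β = 15 − 6.9 = 8.1.

α = 6.9, β = 8.1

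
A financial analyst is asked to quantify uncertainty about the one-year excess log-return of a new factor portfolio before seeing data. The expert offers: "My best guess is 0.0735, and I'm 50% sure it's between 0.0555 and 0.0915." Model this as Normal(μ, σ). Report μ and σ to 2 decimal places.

A symmetric 50% interval runs μ ± z·σ with z = 0.6745.
Half-width = 0.018, so σ = 0.018/0.6745 = 0.03.
μ is the stated best guess, 0.07.

μ = 0.07, σ = 0.03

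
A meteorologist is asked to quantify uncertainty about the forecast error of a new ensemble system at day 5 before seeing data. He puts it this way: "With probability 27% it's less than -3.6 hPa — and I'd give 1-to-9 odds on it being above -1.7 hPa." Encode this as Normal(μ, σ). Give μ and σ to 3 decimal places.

μ = -2.985, σ = 1.003

The p-quantile of Normal(μ,σ) is μ + z_p·σ, with z_{0.27} = -0.6128 and z_{0.9} = 1.282.
Eliminate σ: μ = (z₂·x₁ − z₁·x₂)/(z₂ − z₁) = (1.282·-3.6 − (-0.6128)·-1.7)/1.894 = -2.985.
Then σ = (x₂ − x₁)/(z₂ − z₁) = (-1.7 − -3.6)/1.894 = 1.003.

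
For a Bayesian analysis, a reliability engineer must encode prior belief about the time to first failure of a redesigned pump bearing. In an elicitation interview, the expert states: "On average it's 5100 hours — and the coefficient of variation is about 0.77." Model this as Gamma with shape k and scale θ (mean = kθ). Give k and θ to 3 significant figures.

For Gamma(k, scale θ): mean = kθ, variance = kθ², so CV = 1/√k.
CV = 0.77, hence k = 1/CV² = 1.69.
Then θ = mean/k = 5100/1.69 = 3020.

k ≈ 1.69, θ ≈ 3020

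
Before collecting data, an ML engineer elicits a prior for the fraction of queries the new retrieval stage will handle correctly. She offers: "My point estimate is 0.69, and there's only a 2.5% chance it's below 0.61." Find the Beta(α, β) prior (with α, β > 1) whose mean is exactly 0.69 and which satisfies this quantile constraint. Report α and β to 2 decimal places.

α ≈ 93.69, β ≈ 42.09

With mean 0.69 fixed, write α = 0.69s, β = 0.31s where s = α+β.
Need P(θ < 0.61) = 0.025 under Beta(0.69s, 0.31s). Normal approximation: (q−m)/√(m(1−m)/s) ≈ z_{0.025} = -1.96, so s ≈ 0.69·0.31·(-1.96)²/(0.61−0.69)² = 128.4.
At s = 128.4: P(θ<0.61) ≈ 0.028. Adjusting to match 0.025 gives s ≈ 135.79.
So α = 0.69·135.79 ≈ 93.69, β = 0.31·135.79 ≈ 42.09.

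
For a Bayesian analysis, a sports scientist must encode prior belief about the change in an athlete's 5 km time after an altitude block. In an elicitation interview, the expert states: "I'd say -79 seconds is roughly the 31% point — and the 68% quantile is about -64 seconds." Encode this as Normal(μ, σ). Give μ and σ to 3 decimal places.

For Normal(μ,σ), the p-quantile is μ + z_p·σ. Here z_{0.31} = -0.4959, z_{0.68} = 0.4677.
So -79 = μ − 0.4959σ and -64 = μ + 0.4677σ.
Subtracting: σ = (-64 − -79)/(0.4677 − (-0.4959)) = 15.567.
Then μ = -79 − (-0.4959)·15.567 = -71.281.

μ = -71.281, σ = 15.567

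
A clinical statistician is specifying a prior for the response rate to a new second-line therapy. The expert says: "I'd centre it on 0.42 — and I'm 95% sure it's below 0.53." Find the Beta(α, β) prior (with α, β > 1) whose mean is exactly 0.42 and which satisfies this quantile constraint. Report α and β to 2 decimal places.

α ≈ 23.21, β ≈ 32.05

With mean 0.42 fixed, write α = 0.42s, β = 0.58s where s = α+β.
Need P(θ < 0.53) = 0.95 under Beta(0.42s, 0.58s). Normal approximation: (q−m)/√(m(1−m)/s) ≈ z_{0.95} = 1.64, so s ≈ 0.42·0.58·(1.64)²/(0.53−0.42)² = 54.5.
At s = 54.5: P(θ<0.53) ≈ 0.949. Adjusting to match 0.95 gives s ≈ 55.26.
So α = 0.42·55.26 ≈ 23.21, β = 0.58·55.26 ≈ 32.05.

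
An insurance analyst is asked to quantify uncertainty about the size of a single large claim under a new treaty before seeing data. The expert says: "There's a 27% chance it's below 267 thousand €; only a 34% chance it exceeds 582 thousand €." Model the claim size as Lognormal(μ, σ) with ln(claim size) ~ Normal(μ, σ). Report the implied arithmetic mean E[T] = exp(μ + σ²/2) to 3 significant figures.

E[T] ≈ 568 thousand €

If T ~ Lognormal(μ,σ) then ln T ~ Normal(μ,σ), so the p-quantile of ln T is μ + z_p·σ.
ln(267) = 5.587 and ln(582) = 6.366; z_{0.27} = -0.6128, z_{0.66} = 0.4125.
σ = (6.366 − 5.587)/(0.4125 − (-0.6128)) = 0.760.
μ = 5.587 − (-0.6128)·0.760 = 6.053.
E[T] = exp(μ + σ²/2) = exp(6.053 + 0.2888) = 568 thousand €.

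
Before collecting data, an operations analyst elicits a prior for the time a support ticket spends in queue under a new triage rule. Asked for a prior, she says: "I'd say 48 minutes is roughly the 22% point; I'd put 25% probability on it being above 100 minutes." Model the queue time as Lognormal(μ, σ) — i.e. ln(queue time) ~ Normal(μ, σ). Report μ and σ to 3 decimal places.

μ ≈ 4.263, σ ≈ 0.507

If T ~ Lognormal(μ,σ) then ln T ~ Normal(μ,σ), so the p-quantile of ln T is μ + z_p·σ.
ln(48) = 3.871 and ln(100) = 4.605; z_{0.22} = -0.7722, z_{0.75} = 0.6745.
σ = (4.605 − 3.871)/(0.6745 − (-0.7722)) = 0.507.
μ = 3.871 − (-0.7722)·0.507 = 4.263.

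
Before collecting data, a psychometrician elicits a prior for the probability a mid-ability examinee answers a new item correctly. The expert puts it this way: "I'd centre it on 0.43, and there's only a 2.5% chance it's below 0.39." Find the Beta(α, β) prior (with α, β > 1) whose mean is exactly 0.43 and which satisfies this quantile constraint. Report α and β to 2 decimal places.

With mean 0.43 fixed, write α = 0.43s, β = 0.57s where s = α+β.
Need P(θ < 0.39) = 0.025 under Beta(0.43s, 0.57s). Normal approximation: (q−m)/√(m(1−m)/s) ≈ z_{0.025} = -1.96, so s ≈ 0.43·0.57·(-1.96)²/(0.39−0.43)² = 588.5.
At s = 588.5: P(θ<0.39) ≈ 0.024. Adjusting to match 0.025 gives s ≈ 580.36.
So α = 0.43·580.36 ≈ 249.55, β = 0.57·580.36 ≈ 330.81.

α ≈ 249.55, β ≈ 330.81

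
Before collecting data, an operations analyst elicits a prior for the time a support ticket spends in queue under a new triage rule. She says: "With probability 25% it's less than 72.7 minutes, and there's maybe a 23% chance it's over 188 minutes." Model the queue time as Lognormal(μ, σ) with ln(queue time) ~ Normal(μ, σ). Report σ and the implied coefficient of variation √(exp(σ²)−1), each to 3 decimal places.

σ ≈ 0.672, CV ≈ 0.756

If T ~ Lognormal(μ,σ) then ln T ~ Normal(μ,σ), so the p-quantile of ln T is μ + z_p·σ.
ln(72.7) = 4.286 and ln(188) = 5.236; z_{0.25} = -0.6745, z_{0.77} = 0.7388.
σ = (5.236 − 4.286)/(0.7388 − (-0.6745)) = 0.672.
μ = 4.286 − (-0.6745)·0.672 = 4.740.
CV = √(exp(σ²)−1) = √(exp(0.4519)−1) = 0.756.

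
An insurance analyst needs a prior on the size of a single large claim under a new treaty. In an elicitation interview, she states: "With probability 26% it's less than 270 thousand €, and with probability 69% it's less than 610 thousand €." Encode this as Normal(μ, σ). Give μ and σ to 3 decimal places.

μ = 462.010, σ = 298.456

The p-quantile of Normal(μ,σ) is μ + z_p·σ, with z_{0.26} = -0.6433 and z_{0.69} = 0.4959.
Eliminate σ: μ = (z₂·x₁ − z₁·x₂)/(z₂ − z₁) = (0.4959·270 − (-0.6433)·610)/1.139 = 462.010.
Then σ = (x₂ − x₁)/(z₂ − z₁) = (610 − 270)/1.139 = 298.456.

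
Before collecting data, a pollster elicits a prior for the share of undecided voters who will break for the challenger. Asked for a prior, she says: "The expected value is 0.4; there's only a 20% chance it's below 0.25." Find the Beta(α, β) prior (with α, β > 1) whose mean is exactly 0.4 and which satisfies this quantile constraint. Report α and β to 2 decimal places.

With mean 0.4 fixed, write α = 0.4s, β = 0.6s where s = α+β.
Need P(θ < 0.25) = 0.2 under Beta(0.4s, 0.6s). Normal approximation: (q−m)/√(m(1−m)/s) ≈ z_{0.2} = -0.842, so s ≈ 0.4·0.6·(-0.842)²/(0.25−0.4)² = 7.6.
At s = 7.6: P(θ<0.25) ≈ 0.205. Adjusting to match 0.2 gives s ≈ 7.82.
So α = 0.4·7.82 ≈ 3.13, β = 0.6·7.82 ≈ 4.69.

α ≈ 3.13, β ≈ 4.69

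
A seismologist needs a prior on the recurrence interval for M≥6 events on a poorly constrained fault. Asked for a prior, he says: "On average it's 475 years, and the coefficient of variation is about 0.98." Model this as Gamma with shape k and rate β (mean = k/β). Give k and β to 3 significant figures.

For Gamma(k, rate β): mean = k/β, variance = k/β², so CV = 1/√k.
CV = 0.98, hence k = 1/CV² = 1.04.
Then β = k/mean = 1.04/475 = 0.00219.

k ≈ 1.04, β ≈ 0.00219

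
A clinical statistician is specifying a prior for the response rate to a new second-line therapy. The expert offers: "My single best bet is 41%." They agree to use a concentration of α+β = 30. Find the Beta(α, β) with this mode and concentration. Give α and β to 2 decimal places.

α = 12.48, β = 17.52

For α,β > 1 the Beta mode is (α−1)/(α+β−2). With α+β = 30, the mode is (α−1)/28.
Set (α−1)/28 = 0.41 → α = 1 + 0.41·28 = 12.48.
β = 30 − α = 17.52.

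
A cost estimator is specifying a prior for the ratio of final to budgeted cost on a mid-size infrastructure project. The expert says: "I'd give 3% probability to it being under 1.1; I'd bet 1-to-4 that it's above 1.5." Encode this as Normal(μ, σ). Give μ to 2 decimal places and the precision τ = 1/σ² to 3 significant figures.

The p-quantile of Normal(μ,σ) is μ + z_p·σ, with z_{0.03} = -1.881 and z_{0.8} = 0.8416.
Eliminate σ: μ = (z₂·x₁ − z₁·x₂)/(z₂ − z₁) = (0.8416·1.1 − (-1.881)·1.5)/2.722 = 1.38.
Then σ = (x₂ − x₁)/(z₂ − z₁) = (1.5 − 1.1)/2.722 = 0.15.
Precision τ = 1/σ² = 1/0.1469² = 46.3.

μ = 1.38, τ = 46.3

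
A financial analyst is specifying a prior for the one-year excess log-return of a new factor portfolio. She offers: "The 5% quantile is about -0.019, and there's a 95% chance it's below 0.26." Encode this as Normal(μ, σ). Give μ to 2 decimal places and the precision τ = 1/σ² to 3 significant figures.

μ = 0.12, τ = 139

The p-quantile of Normal(μ,σ) is μ + z_p·σ, with z_{0.05} = -1.645 and z_{0.95} = 1.645.
Eliminate σ: μ = (z₂·x₁ − z₁·x₂)/(z₂ − z₁) = (1.645·-0.019 − (-1.645)·0.26)/3.29 = 0.12.
Then σ = (x₂ − x₁)/(z₂ − z₁) = (0.26 − -0.019)/3.29 = 0.08.
Precision τ = 1/σ² = 1/0.08481² = 139.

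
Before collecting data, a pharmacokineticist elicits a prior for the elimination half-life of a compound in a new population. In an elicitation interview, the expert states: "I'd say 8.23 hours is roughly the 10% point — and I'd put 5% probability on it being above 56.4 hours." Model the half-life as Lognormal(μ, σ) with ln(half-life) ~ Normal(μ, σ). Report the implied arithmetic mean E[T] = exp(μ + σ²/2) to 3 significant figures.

If T ~ Lognormal(μ,σ) then ln T ~ Normal(μ,σ), so the p-quantile of ln T is μ + z_p·σ.
ln(8.23) = 2.108 and ln(56.4) = 4.032; z_{0.1} = -1.282, z_{0.95} = 1.645.
σ = (4.032 − 2.108)/(1.645 − (-1.282)) = 0.658.
μ = 2.108 − (-1.282)·0.658 = 2.951.
E[T] = exp(μ + σ²/2) = exp(2.951 + 0.2163) = 23.7 hours.

E[T] ≈ 23.7 hours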